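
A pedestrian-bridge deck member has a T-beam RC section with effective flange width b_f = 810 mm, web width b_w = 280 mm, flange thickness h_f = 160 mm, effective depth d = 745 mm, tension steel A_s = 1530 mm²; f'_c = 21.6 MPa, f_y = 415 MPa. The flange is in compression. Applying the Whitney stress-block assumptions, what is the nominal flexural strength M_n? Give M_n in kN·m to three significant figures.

M_n ≈ 459 kN·m

Tension: T = A_s f_y = 1530 × 415 = 634950 N.
Try a within the flange: a = T/(0.85 f'_c b_f) = 634950/(0.85 × 21.6 × 810) = 42.70 mm.
Since a = 42.70 ≤ h_f = 160 mm, the stress block lies entirely in the flange; analyse as a rectangular beam of width b_f.
M_n = T(d − a/2) = 634950 × (745 − 21.35) = 459.48 × 10⁶ N·mm.
M_n = 459.48 kN·m.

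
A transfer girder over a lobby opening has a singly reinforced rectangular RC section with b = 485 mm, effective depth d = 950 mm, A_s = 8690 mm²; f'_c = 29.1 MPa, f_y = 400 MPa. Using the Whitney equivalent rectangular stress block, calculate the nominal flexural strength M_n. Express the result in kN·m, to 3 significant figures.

T = A_s f_y = 8690 × 400 = 3476000 N = 3476 kN.
From C = T: a = T/(0.85 f'_c b) = 3476000/(0.85 × 29.1 × 485) = 289.75 mm.
M_n = T(d − a/2) = 3476 kN × (950 − 144.875) mm = 2798.61 kN·m.

M_n ≈ 2800 kN·m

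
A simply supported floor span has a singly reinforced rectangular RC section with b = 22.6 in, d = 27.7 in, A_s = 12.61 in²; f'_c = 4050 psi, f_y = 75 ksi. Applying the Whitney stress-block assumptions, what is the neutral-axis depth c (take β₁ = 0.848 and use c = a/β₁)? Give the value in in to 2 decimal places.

c ≈ 14.34 in

T = A_s f_y = 12.61 × 75 = 945.75 kips.
a = T/(0.85 f'_c b) = 945.75/(0.85 × 4.05 × 22.6) = 12.1561 in.
With β₁ = 0.848, c = a/β₁ = 12.1561/0.848 = 14.34 in.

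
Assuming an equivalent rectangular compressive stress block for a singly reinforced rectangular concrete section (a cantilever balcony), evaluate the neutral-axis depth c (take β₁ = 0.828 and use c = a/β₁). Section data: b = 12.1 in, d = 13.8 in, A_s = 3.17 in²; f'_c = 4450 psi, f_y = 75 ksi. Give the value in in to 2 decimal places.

c ≈ 6.27 in

T = A_s f_y = 3.17 × 75 = 237.75 kips.
a = T/(0.85 f'_c b) = 237.75/(0.85 × 4.45 × 12.1) = 5.1946 in.
With β₁ = 0.828, c = a/β₁ = 5.1946/0.828 = 6.27 in.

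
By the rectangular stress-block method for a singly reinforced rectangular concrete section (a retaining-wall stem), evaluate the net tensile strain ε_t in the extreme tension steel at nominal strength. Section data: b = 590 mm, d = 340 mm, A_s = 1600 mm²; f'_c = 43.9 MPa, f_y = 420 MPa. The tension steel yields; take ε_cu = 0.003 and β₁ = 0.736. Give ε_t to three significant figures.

ε_t ≈ 0.0216

a = A_s f_y/(0.85 f'_c b) = 30.52 mm.
β₁ = 0.736, so c = a/β₁ = 30.52/0.736 = 41.47 mm.
From the linear strain diagram with ε_cu = 0.003: ε_t = 0.003 (d − c)/c = 0.003 × (340 − 41.47)/41.47 = 0.0216.
Since ε_t ≥ 0.005, the section is tension-controlled.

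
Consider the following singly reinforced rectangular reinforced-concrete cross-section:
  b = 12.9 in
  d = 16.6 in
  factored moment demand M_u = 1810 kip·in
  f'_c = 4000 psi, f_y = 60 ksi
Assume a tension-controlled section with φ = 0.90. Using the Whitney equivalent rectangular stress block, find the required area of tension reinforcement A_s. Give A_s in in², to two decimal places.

M_n = M_u/φ = 1810/0.90 = 2011.11 kip·in.
From M_n = 0.85 f'_c a b (d − a/2):
a = d − √(d² − 2M_n/(0.85 f'_c b)) = 16.6 − √(16.6² − 2 × 2011.11/(0.85 × 4 × 12.9)) = 3.041 in.
A_s = 0.85 f'_c a b / f_y = 0.85 × 4 × 3.041 × 12.9 / 60 = 2.223 in².

A_s ≈ 2.22 in²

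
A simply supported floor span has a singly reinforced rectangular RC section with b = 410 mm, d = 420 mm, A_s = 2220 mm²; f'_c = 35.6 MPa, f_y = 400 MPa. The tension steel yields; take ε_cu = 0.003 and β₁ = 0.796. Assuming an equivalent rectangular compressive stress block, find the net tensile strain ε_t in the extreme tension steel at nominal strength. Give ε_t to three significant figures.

ε_t ≈ 0.0110

a = A_s f_y/(0.85 f'_c b) = 71.57 mm.
β₁ = 0.796, so c = a/β₁ = 71.57/0.796 = 89.91 mm.
From the linear strain diagram with ε_cu = 0.003: ε_t = 0.003 (d − c)/c = 0.003 × (420 − 89.91)/89.91 = 0.0110.
Since ε_t ≥ 0.005, the section is tension-controlled.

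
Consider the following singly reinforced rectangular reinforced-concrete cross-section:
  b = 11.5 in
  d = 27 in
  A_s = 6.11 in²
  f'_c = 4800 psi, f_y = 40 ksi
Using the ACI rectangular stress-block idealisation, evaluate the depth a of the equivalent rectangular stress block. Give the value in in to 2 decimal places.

a ≈ 5.21 in

T = A_s f_y = 6.11 × 40 = 244.4 kips.
a = T/(0.85 f'_c b) = 244.4/(0.85 × 4.8 × 11.5) = 5.21 in.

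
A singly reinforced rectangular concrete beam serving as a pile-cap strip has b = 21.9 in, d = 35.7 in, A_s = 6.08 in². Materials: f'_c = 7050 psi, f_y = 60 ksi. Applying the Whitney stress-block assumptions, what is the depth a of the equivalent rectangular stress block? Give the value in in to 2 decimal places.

a ≈ 2.78 in

T = A_s f_y = 6.08 × 60 = 364.8 kips.
a = T/(0.85 f'_c b) = 364.8/(0.85 × 7.05 × 21.9) = 2.78 in.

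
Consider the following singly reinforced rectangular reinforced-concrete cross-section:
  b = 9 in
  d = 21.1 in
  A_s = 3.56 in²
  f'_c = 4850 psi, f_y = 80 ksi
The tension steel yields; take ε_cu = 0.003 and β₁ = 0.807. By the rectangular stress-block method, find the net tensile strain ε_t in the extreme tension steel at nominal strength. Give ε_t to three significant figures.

ε_t ≈ 0.00365

a = A_s f_y/(0.85 f'_c b) = 7.676 in.
β₁ = 0.807, so c = a/β₁ = 7.676/0.807 = 9.512 in.
From the linear strain diagram with ε_cu = 0.003: ε_t = 0.003 (d − c)/c = 0.003 × (21.1 − 9.512)/9.512 = 0.00365.
ε_t < 0.004 — the section is over-reinforced for flexure under ACI limits.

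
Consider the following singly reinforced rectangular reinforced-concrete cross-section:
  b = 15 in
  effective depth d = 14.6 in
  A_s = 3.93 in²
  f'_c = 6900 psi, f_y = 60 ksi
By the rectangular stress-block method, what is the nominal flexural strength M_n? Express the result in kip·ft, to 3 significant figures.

M_n ≈ 261 kip·ft

T = A_s f_y = 3.93 × 60 = 235.8 kips.
a = T/(0.85 f'_c b) = 235.8/(0.85 × 6.9 × 15) = 2.680 in.
M_n = T(d − a/2) = 235.8 × (14.6 − 1.34) = 3126.7 kip·in = 3126.7/12 = 260.56 kip·ft.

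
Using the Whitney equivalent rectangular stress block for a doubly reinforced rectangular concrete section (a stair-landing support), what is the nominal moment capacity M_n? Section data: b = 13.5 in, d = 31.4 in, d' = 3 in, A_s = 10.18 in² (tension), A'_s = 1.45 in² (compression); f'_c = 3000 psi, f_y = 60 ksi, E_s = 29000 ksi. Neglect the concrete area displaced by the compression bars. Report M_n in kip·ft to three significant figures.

Assume both steels yield.
a = (A_s − A'_s) f_y/(0.85 f'_c b) = (10.18 − 1.45) × 60/(0.85 × 3 × 13.5) = 15.216 in.
c = a/β₁ = 15.216/0.85 = 17.901 in; ε'_s = 0.003(c − d')/c = 0.0025 ≥ ε_y = 0.0021, so the compression steel yields.
M_n = (A_s − A'_s) f_y (d − a/2) + A'_s f_y (d − d') = 523.8 × (31.4 − 7.608) + 87 × (31.4 − 3) = 12462.2 + 2470.8 = 14933.0 kip·in = 14933.0/12 = 1244.42 kip·ft.

M_n ≈ 1240 kip·ft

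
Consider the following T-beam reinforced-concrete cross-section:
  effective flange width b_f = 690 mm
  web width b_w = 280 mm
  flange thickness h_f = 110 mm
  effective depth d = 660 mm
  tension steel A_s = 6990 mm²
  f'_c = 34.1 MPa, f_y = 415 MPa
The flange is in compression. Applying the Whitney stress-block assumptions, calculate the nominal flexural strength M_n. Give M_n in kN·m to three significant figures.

Tension: T = A_s f_y = 6990 × 415 = 2900850 N.
Try a within the flange: a = T/(0.85 f'_c b_f) = 2900850/(0.85 × 34.1 × 690) = 145.05 mm.
a = 145.05 > h_f = 110 mm: the block extends into the web. Split into flange-overhang and web parts.
C_f = 0.85 f'_c (b_f − b_w) h_f = 0.85 × 34.1 × (690 − 280) × 110 = 1307224 N.
Remaining web compression depth: a_w = (T − C_f)/(0.85 f'_c b_w) = (2900850 − 1307224)/(0.85 × 34.1 × 280) = 196.36 mm.
M_n = C_f(d − h_f/2) + (T − C_f)(d − a_w/2) = 1307224 × (660 − 55) + 1593626 × (660 − 98.18) = 790.87 + 895.33 = 1686.20 × 10⁶ N·mm.
M_n = 1686.20 kN·m.

M_n ≈ 1690 kN·m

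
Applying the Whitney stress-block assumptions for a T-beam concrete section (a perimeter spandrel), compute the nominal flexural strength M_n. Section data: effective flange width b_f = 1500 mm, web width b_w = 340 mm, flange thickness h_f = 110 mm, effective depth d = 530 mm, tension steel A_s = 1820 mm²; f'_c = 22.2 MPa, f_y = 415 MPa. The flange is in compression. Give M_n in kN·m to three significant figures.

Tension: T = A_s f_y = 1820 × 415 = 755300 N.
Try a within the flange: a = T/(0.85 f'_c b_f) = 755300/(0.85 × 22.2 × 1500) = 26.68 mm.
Since a = 26.68 ≤ h_f = 110 mm, the stress block lies entirely in the flange; analyse as a rectangular beam of width b_f.
M_n = T(d − a/2) = 755300 × (530 − 13.34) = 390.23 × 10⁶ N·mm.
M_n = 390.23 kN·m.

M_n ≈ 390 kN·m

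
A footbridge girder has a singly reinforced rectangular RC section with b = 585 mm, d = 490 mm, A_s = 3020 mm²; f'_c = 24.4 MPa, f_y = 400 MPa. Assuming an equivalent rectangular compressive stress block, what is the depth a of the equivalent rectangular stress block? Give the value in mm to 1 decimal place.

a ≈ 99.6 mm

T = A_s f_y = 3020 × 400 = 1208000 N = 1208 kN.
Setting C = 0.85 f'_c a b equal to T: a = 1208000/(0.85 × 24.4 × 585) = 99.6 mm.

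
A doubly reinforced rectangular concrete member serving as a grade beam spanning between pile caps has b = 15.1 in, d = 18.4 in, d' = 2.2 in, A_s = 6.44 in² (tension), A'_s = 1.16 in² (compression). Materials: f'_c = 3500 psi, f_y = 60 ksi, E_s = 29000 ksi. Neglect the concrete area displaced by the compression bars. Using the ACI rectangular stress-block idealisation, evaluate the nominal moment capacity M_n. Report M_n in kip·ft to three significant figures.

Assume both steels yield.
a = (A_s − A'_s) f_y/(0.85 f'_c b) = (6.44 − 1.16) × 60/(0.85 × 3.5 × 15.1) = 7.052 in.
c = a/β₁ = 7.052/0.85 = 8.296 in; ε'_s = 0.003(c − d')/c = 0.0022 ≥ ε_y = 0.0021, so the compression steel yields.
M_n = (A_s − A'_s) f_y (d − a/2) + A'_s f_y (d − d') = 316.8 × (18.4 − 3.526) + 69.6 × (18.4 − 2.2) = 4712.1 + 1127.5 = 5839.6 kip·in = 5839.6/12 = 486.63 kip·ft.

M_n ≈ 487 kip·ft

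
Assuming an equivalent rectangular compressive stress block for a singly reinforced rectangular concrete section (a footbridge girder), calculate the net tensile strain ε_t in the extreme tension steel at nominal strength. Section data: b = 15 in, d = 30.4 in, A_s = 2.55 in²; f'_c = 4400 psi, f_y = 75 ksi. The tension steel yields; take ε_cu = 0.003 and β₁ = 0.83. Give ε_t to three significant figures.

ε_t ≈ 0.0192

a = A_s f_y/(0.85 f'_c b) = 3.409 in.
β₁ = 0.83, so c = a/β₁ = 3.409/0.83 = 4.107 in.
From the linear strain diagram with ε_cu = 0.003: ε_t = 0.003 (d − c)/c = 0.003 × (30.4 − 4.107)/4.107 = 0.0192.
Since ε_t ≥ 0.005, the section is tension-controlled.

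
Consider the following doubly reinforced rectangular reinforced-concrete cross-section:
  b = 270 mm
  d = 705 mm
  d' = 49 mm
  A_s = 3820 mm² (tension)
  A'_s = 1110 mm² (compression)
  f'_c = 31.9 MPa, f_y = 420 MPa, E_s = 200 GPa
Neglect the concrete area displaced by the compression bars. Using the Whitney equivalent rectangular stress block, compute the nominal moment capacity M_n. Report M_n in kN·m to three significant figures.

Assume both tension and compression steel yield.
Net tension couple steel: A_s − A'_s = 2710 mm².
a = (A_s − A'_s) f_y / (0.85 f'_c b) = 1138200/(0.85 × 31.9 × 270) = 155.47 mm.
c = a/β₁ = 155.47/0.822 = 189.14 mm; ε'_s = 0.003(c − d')/c = 0.0022 ≥ f_y/E_s = 0.0021, so compression steel does yield.
M_n = (A_s − A'_s) f_y (d − a/2) + A'_s f_y (d − d') = [1138200 × (705 − 77.735) + 466200 × (705 − 49)] × 10⁻⁶ = 713.95 + 305.83 = 1019.78 kN·m.

M_n ≈ 1020 kN·m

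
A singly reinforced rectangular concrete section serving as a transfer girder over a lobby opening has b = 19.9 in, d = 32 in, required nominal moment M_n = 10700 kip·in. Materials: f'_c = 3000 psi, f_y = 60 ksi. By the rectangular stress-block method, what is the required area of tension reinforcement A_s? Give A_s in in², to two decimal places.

From M_n = 0.85 f'_c a b (d − a/2):
a = d − √(d² − 2M_n/(0.85 f'_c b)) = 32 − √(32² − 2 × 10700/(0.85 × 3 × 19.9)) = 7.459 in.
A_s = 0.85 f'_c a b / f_y = 0.85 × 3 × 7.459 × 19.9 / 60 = 6.308 in².

A_s ≈ 6.31 in²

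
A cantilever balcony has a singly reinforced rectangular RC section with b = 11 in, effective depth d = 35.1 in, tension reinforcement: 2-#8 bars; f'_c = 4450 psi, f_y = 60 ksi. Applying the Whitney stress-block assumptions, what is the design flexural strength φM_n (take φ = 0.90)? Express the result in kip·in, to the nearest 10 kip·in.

A_s = 2 × 0.79 = 1.58 in².
T = A_s f_y = 1.58 × 60 = 94.8 kips.
a = T/(0.85 f'_c b) = 94.8/(0.85 × 4.45 × 11) = 2.278 in.
M_n = T(d − a/2) = 94.8 × (35.1 − 1.139) = 3219.5 kip·in.
φM_n = 0.90 × 3219.5 = 2897.6 kip·in.

φM_n ≈ 2900 kip·in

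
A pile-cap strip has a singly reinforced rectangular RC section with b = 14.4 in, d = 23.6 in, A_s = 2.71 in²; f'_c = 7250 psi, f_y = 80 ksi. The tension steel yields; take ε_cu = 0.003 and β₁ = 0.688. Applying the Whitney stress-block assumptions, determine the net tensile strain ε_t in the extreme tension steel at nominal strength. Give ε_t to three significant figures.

a = A_s f_y/(0.85 f'_c b) = 2.443 in.
β₁ = 0.688, so c = a/β₁ = 2.443/0.688 = 3.551 in.
From the linear strain diagram with ε_cu = 0.003: ε_t = 0.003 (d − c)/c = 0.003 × (23.6 − 3.551)/3.551 = 0.0169.
Since ε_t ≥ 0.005, the section is tension-controlled.

ε_t ≈ 0.0169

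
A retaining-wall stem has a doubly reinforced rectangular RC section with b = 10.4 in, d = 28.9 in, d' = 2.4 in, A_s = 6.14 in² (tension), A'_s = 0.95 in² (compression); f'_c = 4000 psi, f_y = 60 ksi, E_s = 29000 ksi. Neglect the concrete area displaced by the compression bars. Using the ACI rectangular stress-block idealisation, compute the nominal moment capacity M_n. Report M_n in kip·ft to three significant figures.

M_n ≈ 762 kip·ft

Assume both steels yield.
a = (A_s − A'_s) f_y/(0.85 f'_c b) = (6.14 − 0.95) × 60/(0.85 × 4 × 10.4) = 8.807 in.
c = a/β₁ = 8.807/0.85 = 10.361 in; ε'_s = 0.003(c − d')/c = 0.0023 ≥ ε_y = 0.0021, so the compression steel yields.
M_n = (A_s − A'_s) f_y (d − a/2) + A'_s f_y (d − d') = 311.4 × (28.9 − 4.4035) + 57 × (28.9 − 2.4) = 7628.2 + 1510.5 = 9138.7 kip·in = 9138.7/12 = 761.56 kip·ft.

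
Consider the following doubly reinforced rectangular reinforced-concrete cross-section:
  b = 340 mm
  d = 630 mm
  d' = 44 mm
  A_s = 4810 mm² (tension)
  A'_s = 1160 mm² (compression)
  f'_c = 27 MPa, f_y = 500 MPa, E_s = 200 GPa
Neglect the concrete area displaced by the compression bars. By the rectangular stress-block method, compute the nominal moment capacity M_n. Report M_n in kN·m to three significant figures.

M_n ≈ 1280 kN·m

Assume both tension and compression steel yield.
Net tension couple steel: A_s − A'_s = 3650 mm².
a = (A_s − A'_s) f_y / (0.85 f'_c b) = 1825000/(0.85 × 27 × 340) = 233.88 mm.
c = a/β₁ = 233.88/0.85 = 275.15 mm; ε'_s = 0.003(c − d')/c = 0.0025 ≥ f_y/E_s = 0.0025, so compression steel does yield.
M_n = (A_s − A'_s) f_y (d − a/2) + A'_s f_y (d − d') = [1825000 × (630 − 116.94) + 580000 × (630 − 44)] × 10⁻⁶ = 936.33 + 339.88 = 1276.21 kN·m.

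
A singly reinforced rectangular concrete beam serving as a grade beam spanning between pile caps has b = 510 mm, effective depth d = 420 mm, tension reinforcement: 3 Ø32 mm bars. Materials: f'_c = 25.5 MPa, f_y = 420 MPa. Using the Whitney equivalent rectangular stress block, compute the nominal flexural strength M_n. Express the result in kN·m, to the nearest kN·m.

M_n ≈ 379 kN·m

A_s = 3 × 804 = 2412 mm².
T = A_s f_y = 2412 × 420 = 1013040 N = 1013.04 kN.
From C = T: a = T/(0.85 f'_c b) = 1013040/(0.85 × 25.5 × 510) = 91.64 mm.
M_n = T(d − a/2) = 1013.04 kN × (420 − 45.82) mm = 379.06 kN·m.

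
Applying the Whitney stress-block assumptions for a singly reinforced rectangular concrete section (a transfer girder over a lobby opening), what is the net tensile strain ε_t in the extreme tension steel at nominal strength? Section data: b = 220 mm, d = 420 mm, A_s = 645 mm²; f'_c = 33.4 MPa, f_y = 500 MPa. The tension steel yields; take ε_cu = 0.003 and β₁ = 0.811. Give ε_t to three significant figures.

a = A_s f_y/(0.85 f'_c b) = 51.63 mm.
β₁ = 0.811, so c = a/β₁ = 51.63/0.811 = 63.66 mm.
From the linear strain diagram with ε_cu = 0.003: ε_t = 0.003 (d − c)/c = 0.003 × (420 − 63.66)/63.66 = 0.0168.
Since ε_t ≥ 0.005, the section is tension-controlled.

ε_t ≈ 0.0168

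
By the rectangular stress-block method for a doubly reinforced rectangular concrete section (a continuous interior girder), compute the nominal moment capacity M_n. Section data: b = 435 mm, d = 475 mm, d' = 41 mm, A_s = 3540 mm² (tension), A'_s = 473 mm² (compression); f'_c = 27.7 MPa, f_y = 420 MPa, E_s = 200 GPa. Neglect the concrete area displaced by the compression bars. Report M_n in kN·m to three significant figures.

M_n ≈ 617 kN·m

Assume both tension and compression steel yield.
Net tension couple steel: A_s − A'_s = 3067 mm².
a = (A_s − A'_s) f_y / (0.85 f'_c b) = 1288140/(0.85 × 27.7 × 435) = 125.77 mm.
c = a/β₁ = 125.77/0.85 = 147.96 mm; ε'_s = 0.003(c − d')/c = 0.0022 ≥ f_y/E_s = 0.0021, so compression steel does yield.
M_n = (A_s − A'_s) f_y (d − a/2) + A'_s f_y (d − d') = [1288140 × (475 − 62.885) + 198660 × (475 − 41)] × 10⁻⁶ = 530.86 + 86.22 = 617.08 kN·m.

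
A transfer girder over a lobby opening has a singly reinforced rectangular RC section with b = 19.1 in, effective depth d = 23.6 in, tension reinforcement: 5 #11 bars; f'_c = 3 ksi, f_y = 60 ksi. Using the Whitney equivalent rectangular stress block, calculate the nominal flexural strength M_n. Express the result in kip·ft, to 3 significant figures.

M_n ≈ 733 kip·ft

A_s = 5 × 1.56 = 7.8 in².
T = A_s f_y = 7.8 × 60 = 468 kips.
a = T/(0.85 f'_c b) = 468/(0.85 × 3 × 19.1) = 9.609 in.
M_n = T(d − a/2) = 468 × (23.6 − 4.8045) = 8796.3 kip·in = 8796.3/12 = 733.03 kip·ft.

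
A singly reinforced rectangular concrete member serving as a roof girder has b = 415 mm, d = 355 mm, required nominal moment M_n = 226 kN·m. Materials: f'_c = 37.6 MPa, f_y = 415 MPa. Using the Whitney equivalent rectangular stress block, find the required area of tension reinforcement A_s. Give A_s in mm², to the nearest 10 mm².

A_s ≈ 1650 mm²

With M_n = 0.85 f'_c a b (d − a/2), solve the quadratic for a:
a = d − √(d² − 2M_n/(0.85 f'_c b)) = 355 − √(355² − 2 × 226×10⁶/(0.85 × 37.6 × 415)) = 51.77 mm.
A_s = 0.85 f'_c a b / f_y = 0.85 × 37.6 × 51.77 × 415 / 415 = 1654.6 mm².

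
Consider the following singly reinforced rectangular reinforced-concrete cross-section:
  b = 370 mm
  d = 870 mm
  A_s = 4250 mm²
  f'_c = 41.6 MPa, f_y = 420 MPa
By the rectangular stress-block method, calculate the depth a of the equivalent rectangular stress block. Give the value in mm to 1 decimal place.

T = A_s f_y = 4250 × 420 = 1785000 N = 1785 kN.
Setting C = 0.85 f'_c a b equal to T: a = 1785000/(0.85 × 41.6 × 370) = 136.4 mm.

a ≈ 136.4 mm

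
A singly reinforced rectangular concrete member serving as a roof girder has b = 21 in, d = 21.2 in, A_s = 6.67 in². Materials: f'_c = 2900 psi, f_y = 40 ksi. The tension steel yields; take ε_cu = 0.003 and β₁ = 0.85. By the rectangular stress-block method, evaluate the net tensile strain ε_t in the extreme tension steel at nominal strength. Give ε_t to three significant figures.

ε_t ≈ 0.00749

a = A_s f_y/(0.85 f'_c b) = 5.154 in.
β₁ = 0.85, so c = a/β₁ = 5.154/0.85 = 6.064 in.
From the linear strain diagram with ε_cu = 0.003: ε_t = 0.003 (d − c)/c = 0.003 × (21.2 − 6.064)/6.064 = 0.00749.
Since ε_t ≥ 0.005, the section is tension-controlled.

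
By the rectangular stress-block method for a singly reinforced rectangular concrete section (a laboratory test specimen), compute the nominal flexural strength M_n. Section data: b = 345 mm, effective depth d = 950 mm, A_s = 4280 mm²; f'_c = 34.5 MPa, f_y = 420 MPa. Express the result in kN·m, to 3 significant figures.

T = A_s f_y = 4280 × 420 = 1797600 N = 1797.6 kN.
From C = T: a = T/(0.85 f'_c b) = 1797600/(0.85 × 34.5 × 345) = 177.68 mm.
M_n = T(d − a/2) = 1797.6 kN × (950 − 88.84) mm = 1548.02 kN·m.

M_n ≈ 1550 kN·m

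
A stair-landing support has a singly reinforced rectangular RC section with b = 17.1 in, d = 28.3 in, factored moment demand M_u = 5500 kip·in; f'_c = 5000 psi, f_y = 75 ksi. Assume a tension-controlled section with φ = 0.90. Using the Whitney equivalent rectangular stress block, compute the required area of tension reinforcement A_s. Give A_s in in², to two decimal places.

M_n = M_u/φ = 5500/0.90 = 6111.11 kip·in.
From M_n = 0.85 f'_c a b (d − a/2):
a = d − √(d² − 2M_n/(0.85 f'_c b)) = 28.3 − √(28.3² − 2 × 6111.11/(0.85 × 5 × 17.1)) = 3.146 in.
A_s = 0.85 f'_c a b / f_y = 0.85 × 5 × 3.146 × 17.1 / 75 = 3.048 in².

A_s ≈ 3.05 in²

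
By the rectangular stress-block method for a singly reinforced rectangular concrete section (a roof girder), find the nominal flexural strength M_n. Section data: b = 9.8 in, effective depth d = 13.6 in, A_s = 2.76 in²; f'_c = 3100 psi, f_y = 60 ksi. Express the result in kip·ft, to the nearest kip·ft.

M_n ≈ 143 kip·ft

T = A_s f_y = 2.76 × 60 = 165.6 kips.
a = T/(0.85 f'_c b) = 165.6/(0.85 × 3.1 × 9.8) = 6.413 in.
M_n = T(d − a/2) = 165.6 × (13.6 − 3.2065) = 1721.2 kip·in = 1721.2/12 = 143.43 kip·ft.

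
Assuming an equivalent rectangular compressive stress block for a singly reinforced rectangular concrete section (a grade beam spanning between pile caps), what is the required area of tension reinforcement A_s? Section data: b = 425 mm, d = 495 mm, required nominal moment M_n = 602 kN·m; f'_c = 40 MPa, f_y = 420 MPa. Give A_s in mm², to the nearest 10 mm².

A_s ≈ 3200 mm²

With M_n = 0.85 f'_c a b (d − a/2), solve the quadratic for a:
a = d − √(d² − 2M_n/(0.85 f'_c b)) = 495 − √(495² − 2 × 602×10⁶/(0.85 × 40 × 425)) = 92.88 mm.
A_s = 0.85 f'_c a b / f_y = 0.85 × 40 × 92.88 × 425 / 420 = 3195.5 mm².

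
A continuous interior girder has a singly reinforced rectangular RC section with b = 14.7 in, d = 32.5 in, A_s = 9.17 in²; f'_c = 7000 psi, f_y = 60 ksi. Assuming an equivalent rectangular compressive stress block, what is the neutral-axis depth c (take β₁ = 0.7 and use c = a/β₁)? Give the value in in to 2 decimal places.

c ≈ 8.99 in

T = A_s f_y = 9.17 × 60 = 550.2 kips.
a = T/(0.85 f'_c b) = 550.2/(0.85 × 7 × 14.7) = 6.2905 in.
With β₁ = 0.7, c = a/β₁ = 6.2905/0.7 = 8.99 in.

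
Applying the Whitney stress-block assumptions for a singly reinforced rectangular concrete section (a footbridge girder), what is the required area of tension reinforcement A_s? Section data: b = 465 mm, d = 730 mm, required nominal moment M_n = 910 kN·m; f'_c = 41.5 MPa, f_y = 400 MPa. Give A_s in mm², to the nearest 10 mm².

A_s ≈ 3300 mm²

With M_n = 0.85 f'_c a b (d − a/2), solve the quadratic for a:
a = d − √(d² − 2M_n/(0.85 f'_c b)) = 730 − √(730² − 2 × 910×10⁶/(0.85 × 41.5 × 465)) = 80.43 mm.
A_s = 0.85 f'_c a b / f_y = 0.85 × 41.5 × 80.43 × 465 / 400 = 3298.2 mm².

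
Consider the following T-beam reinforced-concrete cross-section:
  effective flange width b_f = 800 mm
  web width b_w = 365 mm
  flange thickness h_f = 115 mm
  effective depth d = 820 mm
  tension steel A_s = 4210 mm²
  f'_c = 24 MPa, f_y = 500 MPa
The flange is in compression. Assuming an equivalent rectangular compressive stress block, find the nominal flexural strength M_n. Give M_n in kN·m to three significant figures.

M_n ≈ 1590 kN·m

Tension: T = A_s f_y = 4210 × 500 = 2105000 N.
Try a within the flange: a = T/(0.85 f'_c b_f) = 2105000/(0.85 × 24 × 800) = 128.98 mm.
a = 128.98 > h_f = 115 mm: the block extends into the web. Split into flange-overhang and web parts.
C_f = 0.85 f'_c (b_f − b_w) h_f = 0.85 × 24 × (800 − 365) × 115 = 1020510 N.
Remaining web compression depth: a_w = (T − C_f)/(0.85 f'_c b_w) = (2105000 − 1020510)/(0.85 × 24 × 365) = 145.65 mm.
M_n = C_f(d − h_f/2) + (T − C_f)(d − a_w/2) = 1020510 × (820 − 57.5) + 1084490 × (820 − 72.825) = 778.14 + 810.30 = 1588.44 × 10⁶ N·mm.
M_n = 1588.44 kN·m.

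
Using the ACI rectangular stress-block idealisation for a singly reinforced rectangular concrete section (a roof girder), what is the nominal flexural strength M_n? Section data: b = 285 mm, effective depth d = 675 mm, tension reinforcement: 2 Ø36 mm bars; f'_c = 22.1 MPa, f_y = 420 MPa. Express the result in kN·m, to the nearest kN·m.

A_s = 2 × 1018 = 2036 mm².
T = A_s f_y = 2036 × 420 = 855120 N = 855.12 kN.
From C = T: a = T/(0.85 f'_c b) = 855120/(0.85 × 22.1 × 285) = 159.72 mm.
M_n = T(d − a/2) = 855.12 kN × (675 − 79.86) mm = 508.92 kN·m.

M_n ≈ 509 kN·m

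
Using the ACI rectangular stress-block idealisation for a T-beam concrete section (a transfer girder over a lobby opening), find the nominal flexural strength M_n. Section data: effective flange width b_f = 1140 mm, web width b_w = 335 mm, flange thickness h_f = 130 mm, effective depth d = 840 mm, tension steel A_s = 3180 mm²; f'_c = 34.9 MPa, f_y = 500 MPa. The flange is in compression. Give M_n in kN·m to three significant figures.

M_n ≈ 1300 kN·m

Tension: T = A_s f_y = 3180 × 500 = 1590000 N.
Try a within the flange: a = T/(0.85 f'_c b_f) = 1590000/(0.85 × 34.9 × 1140) = 47.02 mm.
Since a = 47.02 ≤ h_f = 130 mm, the stress block lies entirely in the flange; analyse as a rectangular beam of width b_f.
M_n = T(d − a/2) = 1590000 × (840 − 23.51) = 1298.22 × 10⁶ N·mm.
M_n = 1298.22 kN·m.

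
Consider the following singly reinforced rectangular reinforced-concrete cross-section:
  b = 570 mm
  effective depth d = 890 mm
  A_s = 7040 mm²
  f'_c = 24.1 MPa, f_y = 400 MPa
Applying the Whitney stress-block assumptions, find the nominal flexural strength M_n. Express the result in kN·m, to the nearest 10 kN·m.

M_n ≈ 2170 kN·m

T = A_s f_y = 7040 × 400 = 2816000 N = 2816 kN.
From C = T: a = T/(0.85 f'_c b) = 2816000/(0.85 × 24.1 × 570) = 241.17 mm.
M_n = T(d − a/2) = 2816 kN × (890 − 120.585) mm = 2166.67 kN·m.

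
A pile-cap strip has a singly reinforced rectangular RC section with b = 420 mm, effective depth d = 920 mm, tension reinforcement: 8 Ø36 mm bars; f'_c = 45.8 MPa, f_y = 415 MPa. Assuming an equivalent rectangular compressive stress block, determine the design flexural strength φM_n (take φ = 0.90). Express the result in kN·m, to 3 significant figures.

φM_n ≈ 2480 kN·m

A_s = 8 × 1018 = 8144 mm².
T = A_s f_y = 8144 × 415 = 3379760 N = 3379.76 kN.
From C = T: a = T/(0.85 f'_c b) = 3379760/(0.85 × 45.8 × 420) = 206.71 mm.
M_n = T(d − a/2) = 3379.76 kN × (920 − 103.355) mm = 2760.06 kN·m.
φM_n = 0.90 × 2760.06 = 2484.05 kN·m.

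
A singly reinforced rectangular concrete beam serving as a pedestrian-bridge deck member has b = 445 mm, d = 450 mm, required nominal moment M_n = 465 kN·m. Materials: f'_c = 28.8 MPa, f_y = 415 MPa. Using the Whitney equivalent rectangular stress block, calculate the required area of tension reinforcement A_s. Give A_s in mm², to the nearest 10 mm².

A_s ≈ 2830 mm²

With M_n = 0.85 f'_c a b (d − a/2), solve the quadratic for a:
a = d − √(d² − 2M_n/(0.85 f'_c b)) = 450 − √(450² − 2 × 465×10⁶/(0.85 × 28.8 × 445)) = 107.76 mm.
A_s = 0.85 f'_c a b / f_y = 0.85 × 28.8 × 107.76 × 445 / 415 = 2828.7 mm².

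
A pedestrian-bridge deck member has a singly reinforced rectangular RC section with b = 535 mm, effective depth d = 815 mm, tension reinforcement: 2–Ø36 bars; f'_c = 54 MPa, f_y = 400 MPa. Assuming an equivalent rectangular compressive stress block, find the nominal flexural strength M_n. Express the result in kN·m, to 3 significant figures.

M_n ≈ 650 kN·m

A_s = 2 × 1018 = 2036 mm².
T = A_s f_y = 2036 × 400 = 814400 N = 814.4 kN.
From C = T: a = T/(0.85 f'_c b) = 814400/(0.85 × 54 × 535) = 33.16 mm.
M_n = T(d − a/2) = 814.4 kN × (815 − 16.58) mm = 650.23 kN·m.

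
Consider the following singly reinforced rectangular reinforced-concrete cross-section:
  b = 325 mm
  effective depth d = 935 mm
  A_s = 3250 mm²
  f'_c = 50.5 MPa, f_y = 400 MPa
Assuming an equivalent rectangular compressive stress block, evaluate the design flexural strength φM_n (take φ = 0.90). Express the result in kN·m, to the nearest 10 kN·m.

T = A_s f_y = 3250 × 400 = 1300000 N = 1300 kN.
From C = T: a = T/(0.85 f'_c b) = 1300000/(0.85 × 50.5 × 325) = 93.19 mm.
M_n = T(d − a/2) = 1300 kN × (935 − 46.595) mm = 1154.93 kN·m.
φM_n = 0.90 × 1154.93 = 1039.44 kN·m.

φM_n ≈ 1040 kN·m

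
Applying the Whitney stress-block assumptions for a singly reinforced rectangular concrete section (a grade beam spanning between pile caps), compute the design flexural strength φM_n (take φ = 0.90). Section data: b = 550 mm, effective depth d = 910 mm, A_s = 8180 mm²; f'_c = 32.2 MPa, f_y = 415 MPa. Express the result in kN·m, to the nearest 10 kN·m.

T = A_s f_y = 8180 × 415 = 3394700 N = 3394.7 kN.
From C = T: a = T/(0.85 f'_c b) = 3394700/(0.85 × 32.2 × 550) = 225.51 mm.
M_n = T(d − a/2) = 3394.7 kN × (910 − 112.755) mm = 2706.41 kN·m.
φM_n = 0.90 × 2706.41 = 2435.77 kN·m.

φM_n ≈ 2440 kN·m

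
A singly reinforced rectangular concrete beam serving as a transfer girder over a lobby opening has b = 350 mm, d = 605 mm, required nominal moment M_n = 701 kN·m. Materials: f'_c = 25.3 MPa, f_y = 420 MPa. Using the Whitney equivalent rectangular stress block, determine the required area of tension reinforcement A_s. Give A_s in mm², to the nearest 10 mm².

With M_n = 0.85 f'_c a b (d − a/2), solve the quadratic for a:
a = d − √(d² − 2M_n/(0.85 f'_c b)) = 605 − √(605² − 2 × 701×10⁶/(0.85 × 25.3 × 350)) = 181.02 mm.
A_s = 0.85 f'_c a b / f_y = 0.85 × 25.3 × 181.02 × 350 / 420 = 3244.0 mm².

A_s ≈ 3240 mm²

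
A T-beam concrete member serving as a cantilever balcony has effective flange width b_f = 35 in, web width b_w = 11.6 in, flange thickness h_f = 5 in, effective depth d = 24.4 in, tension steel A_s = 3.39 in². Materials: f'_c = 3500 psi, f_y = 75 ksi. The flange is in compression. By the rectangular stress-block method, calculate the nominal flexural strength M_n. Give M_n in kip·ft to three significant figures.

M_n ≈ 491 kip·ft

Tension: T = A_s f_y = 3.39 × 75 = 254.25 kips.
Try a within the flange: a = T/(0.85 f'_c b_f) = 254.25/(0.85 × 3.5 × 35) = 2.442 in.
Since a = 2.442 ≤ h_f = 5 in, the stress block lies entirely in the flange; analyse as a rectangular beam of width b_f.
M_n = T(d − a/2) = 254.25 × (24.4 − 1.221) = 5893.3 kip·in.
M_n = 5893.3/12 = 491.11 kip·ft.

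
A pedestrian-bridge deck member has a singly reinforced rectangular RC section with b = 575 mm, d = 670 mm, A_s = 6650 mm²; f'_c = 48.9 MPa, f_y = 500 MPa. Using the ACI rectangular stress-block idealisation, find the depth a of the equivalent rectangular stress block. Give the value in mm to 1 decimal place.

a ≈ 139.1 mm

T = A_s f_y = 6650 × 500 = 3325000 N = 3325 kN.
Setting C = 0.85 f'_c a b equal to T: a = 3325000/(0.85 × 48.9 × 575) = 139.1 mm.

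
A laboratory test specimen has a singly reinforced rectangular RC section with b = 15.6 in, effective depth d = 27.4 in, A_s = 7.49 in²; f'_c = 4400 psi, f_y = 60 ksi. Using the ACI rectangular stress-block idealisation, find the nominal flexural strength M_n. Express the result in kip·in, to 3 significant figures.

M_n ≈ 10600 kip·in

T = A_s f_y = 7.49 × 60 = 449.4 kips.
a = T/(0.85 f'_c b) = 449.4/(0.85 × 4.4 × 15.6) = 7.703 in.
M_n = T(d − a/2) = 449.4 × (27.4 − 3.8515) = 10582.7 kip·in.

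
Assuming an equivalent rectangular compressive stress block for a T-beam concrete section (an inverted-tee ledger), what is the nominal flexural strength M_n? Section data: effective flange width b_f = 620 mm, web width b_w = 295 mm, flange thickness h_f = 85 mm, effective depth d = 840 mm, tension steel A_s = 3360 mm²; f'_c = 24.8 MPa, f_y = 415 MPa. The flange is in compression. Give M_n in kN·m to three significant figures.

Tension: T = A_s f_y = 3360 × 415 = 1394400 N.
Try a within the flange: a = T/(0.85 f'_c b_f) = 1394400/(0.85 × 24.8 × 620) = 106.69 mm.
a = 106.69 > h_f = 85 mm: the block extends into the web. Split into flange-overhang and web parts.
C_f = 0.85 f'_c (b_f − b_w) h_f = 0.85 × 24.8 × (620 − 295) × 85 = 582335 N.
Remaining web compression depth: a_w = (T − C_f)/(0.85 f'_c b_w) = (1394400 − 582335)/(0.85 × 24.8 × 295) = 130.59 mm.
M_n = C_f(d − h_f/2) + (T − C_f)(d − a_w/2) = 582335 × (840 − 42.5) + 812065 × (840 − 65.295) = 464.41 + 629.11 = 1093.52 × 10⁶ N·mm.
M_n = 1093.52 kN·m.

M_n ≈ 1090 kN·m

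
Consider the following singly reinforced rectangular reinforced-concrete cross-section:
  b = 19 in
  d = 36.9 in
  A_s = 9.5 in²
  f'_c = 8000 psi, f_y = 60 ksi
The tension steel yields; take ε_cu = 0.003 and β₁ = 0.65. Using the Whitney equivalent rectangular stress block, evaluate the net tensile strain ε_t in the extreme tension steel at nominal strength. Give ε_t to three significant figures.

ε_t ≈ 0.0133

a = A_s f_y/(0.85 f'_c b) = 4.412 in.
β₁ = 0.65, so c = a/β₁ = 4.412/0.65 = 6.788 in.
From the linear strain diagram with ε_cu = 0.003: ε_t = 0.003 (d − c)/c = 0.003 × (36.9 − 6.788)/6.788 = 0.0133.
Since ε_t ≥ 0.005, the section is tension-controlled.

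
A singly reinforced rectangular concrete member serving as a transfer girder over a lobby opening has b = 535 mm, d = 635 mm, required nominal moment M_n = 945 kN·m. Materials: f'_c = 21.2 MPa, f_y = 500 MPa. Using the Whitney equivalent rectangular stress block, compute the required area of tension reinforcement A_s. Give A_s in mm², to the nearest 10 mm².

A_s ≈ 3470 mm²

With M_n = 0.85 f'_c a b (d − a/2), solve the quadratic for a:
a = d − √(d² − 2M_n/(0.85 f'_c b)) = 635 − √(635² − 2 × 945×10⁶/(0.85 × 21.2 × 535)) = 179.83 mm.
A_s = 0.85 f'_c a b / f_y = 0.85 × 21.2 × 179.83 × 535 / 500 = 3467.4 mm².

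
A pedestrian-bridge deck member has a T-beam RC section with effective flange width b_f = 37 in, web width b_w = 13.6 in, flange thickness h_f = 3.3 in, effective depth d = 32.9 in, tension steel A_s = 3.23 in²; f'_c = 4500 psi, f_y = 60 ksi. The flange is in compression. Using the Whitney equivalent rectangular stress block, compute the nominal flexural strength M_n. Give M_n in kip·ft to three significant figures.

Tension: T = A_s f_y = 3.23 × 60 = 193.8 kips.
Try a within the flange: a = T/(0.85 f'_c b_f) = 193.8/(0.85 × 4.5 × 37) = 1.369 in.
Since a = 1.369 ≤ h_f = 3.3 in, the stress block lies entirely in the flange; analyse as a rectangular beam of width b_f.
M_n = T(d − a/2) = 193.8 × (32.9 − 0.6845) = 6243.4 kip·in.
M_n = 6243.4/12 = 520.28 kip·ft.

M_n ≈ 520 kip·ft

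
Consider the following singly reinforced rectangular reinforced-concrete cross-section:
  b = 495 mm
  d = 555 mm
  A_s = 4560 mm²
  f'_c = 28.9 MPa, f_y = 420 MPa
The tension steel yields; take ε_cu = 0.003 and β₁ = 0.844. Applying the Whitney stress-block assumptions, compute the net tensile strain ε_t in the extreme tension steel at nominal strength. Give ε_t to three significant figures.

a = A_s f_y/(0.85 f'_c b) = 157.50 mm.
β₁ = 0.844, so c = a/β₁ = 157.50/0.844 = 186.61 mm.
From the linear strain diagram with ε_cu = 0.003: ε_t = 0.003 (d − c)/c = 0.003 × (555 − 186.61)/186.61 = 0.00592.
Since ε_t ≥ 0.005, the section is tension-controlled.

ε_t ≈ 0.00592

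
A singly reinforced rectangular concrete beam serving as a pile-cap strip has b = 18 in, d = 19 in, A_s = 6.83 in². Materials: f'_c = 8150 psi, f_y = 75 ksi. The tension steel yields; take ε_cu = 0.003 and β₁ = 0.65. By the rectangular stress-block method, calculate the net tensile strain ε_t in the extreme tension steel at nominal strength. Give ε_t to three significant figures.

a = A_s f_y/(0.85 f'_c b) = 4.108 in.
β₁ = 0.65, so c = a/β₁ = 4.108/0.65 = 6.320 in.
From the linear strain diagram with ε_cu = 0.003: ε_t = 0.003 (d − c)/c = 0.003 × (19 − 6.320)/6.320 = 0.00602.
Since ε_t ≥ 0.005, the section is tension-controlled.

ε_t ≈ 0.00602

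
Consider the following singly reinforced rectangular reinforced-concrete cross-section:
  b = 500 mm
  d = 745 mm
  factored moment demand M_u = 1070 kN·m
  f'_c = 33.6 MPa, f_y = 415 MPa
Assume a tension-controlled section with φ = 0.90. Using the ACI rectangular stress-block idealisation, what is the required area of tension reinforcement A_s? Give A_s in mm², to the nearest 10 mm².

M_n = M_u/φ = 1070/0.90 = 1188.89 kN·m.
With M_n = 0.85 f'_c a b (d − a/2), solve the quadratic for a:
a = d − √(d² − 2M_n/(0.85 f'_c b)) = 745 − √(745² − 2 × 1188.89×10⁶/(0.85 × 33.6 × 500)) = 121.69 mm.
A_s = 0.85 f'_c a b / f_y = 0.85 × 33.6 × 121.69 × 500 / 415 = 4187.3 mm².

A_s ≈ 4190 mm²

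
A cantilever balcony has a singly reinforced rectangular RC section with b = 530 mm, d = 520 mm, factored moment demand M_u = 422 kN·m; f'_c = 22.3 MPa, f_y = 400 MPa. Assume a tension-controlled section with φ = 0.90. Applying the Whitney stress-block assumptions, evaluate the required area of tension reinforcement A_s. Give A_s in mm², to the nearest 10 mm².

A_s ≈ 2490 mm²

M_n = M_u/φ = 422/0.90 = 468.889 kN·m.
With M_n = 0.85 f'_c a b (d − a/2), solve the quadratic for a:
a = d − √(d² − 2M_n/(0.85 f'_c b)) = 520 − √(520² − 2 × 468.889×10⁶/(0.85 × 22.3 × 530)) = 99.22 mm.
A_s = 0.85 f'_c a b / f_y = 0.85 × 22.3 × 99.22 × 530 / 400 = 2491.9 mm².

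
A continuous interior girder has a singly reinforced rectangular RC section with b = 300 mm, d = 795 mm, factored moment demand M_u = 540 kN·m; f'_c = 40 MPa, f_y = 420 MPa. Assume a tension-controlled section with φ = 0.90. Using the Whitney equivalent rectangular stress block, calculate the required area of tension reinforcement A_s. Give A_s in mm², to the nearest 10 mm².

A_s ≈ 1890 mm²

M_n = M_u/φ = 540/0.90 = 600 kN·m.
With M_n = 0.85 f'_c a b (d − a/2), solve the quadratic for a:
a = d − √(d² − 2M_n/(0.85 f'_c b)) = 795 − √(795² − 2 × 600×10⁶/(0.85 × 40 × 300)) = 77.80 mm.
A_s = 0.85 f'_c a b / f_y = 0.85 × 40 × 77.80 × 300 / 420 = 1889.4 mm².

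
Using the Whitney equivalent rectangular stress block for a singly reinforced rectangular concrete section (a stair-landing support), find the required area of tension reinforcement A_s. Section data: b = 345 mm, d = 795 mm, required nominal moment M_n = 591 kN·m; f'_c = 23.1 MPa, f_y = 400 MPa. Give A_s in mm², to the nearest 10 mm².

With M_n = 0.85 f'_c a b (d − a/2), solve the quadratic for a:
a = d − √(d² − 2M_n/(0.85 f'_c b)) = 795 − √(795² − 2 × 591×10⁶/(0.85 × 23.1 × 345)) = 118.59 mm.
A_s = 0.85 f'_c a b / f_y = 0.85 × 23.1 × 118.59 × 345 / 400 = 2008.3 mm².

A_s ≈ 2010 mm²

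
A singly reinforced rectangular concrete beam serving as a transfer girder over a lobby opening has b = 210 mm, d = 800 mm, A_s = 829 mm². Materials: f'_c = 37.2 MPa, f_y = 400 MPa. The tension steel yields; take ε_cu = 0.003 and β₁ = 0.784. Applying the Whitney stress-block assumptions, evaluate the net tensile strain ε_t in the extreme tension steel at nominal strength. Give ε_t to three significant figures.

ε_t ≈ 0.0347

a = A_s f_y/(0.85 f'_c b) = 49.94 mm.
β₁ = 0.784, so c = a/β₁ = 49.94/0.784 = 63.70 mm.
From the linear strain diagram with ε_cu = 0.003: ε_t = 0.003 (d − c)/c = 0.003 × (800 − 63.70)/63.70 = 0.0347.
Since ε_t ≥ 0.005, the section is tension-controlled.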